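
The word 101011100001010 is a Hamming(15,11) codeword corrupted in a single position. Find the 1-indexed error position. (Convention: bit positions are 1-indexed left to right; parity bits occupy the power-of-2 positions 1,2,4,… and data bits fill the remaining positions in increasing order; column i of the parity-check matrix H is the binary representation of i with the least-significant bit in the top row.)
Syndrome s = H · r^T (mod 2), r = 101011100001010:
  s[0] = (101010101010101)·(101011100001010) mod 2 = 1+0+1+0+1+0+1+0+0+0+0+0+0+0+0 mod 2 = 0
  s[1] = (011001100110011)·(101011100001010) mod 2 = 0+0+1+0+0+1+1+0+0+0+0+0+0+1+0 mod 2 = 0
  s[2] = (000111100001111)·(101011100001010) mod 2 = 0+0+0+0+1+1+1+0+0+0+0+1+0+1+0 mod 2 = 1
  s[3] = (000000011111111)·(101011100001010) mod 2 = 0+0+0+0+0+0+0+0+0+0+0+1+0+1+0 mod 2 = 0
Syndrome = 0010
Column i of H is the binary representation of i, so the syndrome is the binary index of the flipped bit.
Read s = 0010 with s[0] as LSB: 0·2^0 + 0·2^1 + 1·2^2 + 0·2^3 = 4.
Error is at bit position 4.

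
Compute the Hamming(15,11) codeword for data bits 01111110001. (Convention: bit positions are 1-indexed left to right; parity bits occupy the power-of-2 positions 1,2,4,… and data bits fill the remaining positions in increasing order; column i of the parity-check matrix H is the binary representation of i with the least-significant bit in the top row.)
Codeword c = d · G (mod 2), d = 01111110001:
  c[0] = d·G[:,0] = (01111110001)·(11011010101) mod 2 = 0+1+0+1+1+0+1+0+0+0+1 mod 2 = 1
  c[1] = d·G[:,1] = (01111110001)·(10110110011) mod 2 = 0+0+1+1+0+1+1+0+0+0+1 mod 2 = 1
  c[2] = d·G[:,2] = (01111110001)·(10000000000) mod 2 = 0+0+0+0+0+0+0+0+0+0+0 mod 2 = 0
  c[3] = d·G[:,3] = (01111110001)·(01110001111) mod 2 = 0+1+1+1+0+0+0+0+0+0+1 mod 2 = 0
  c[4] = d·G[:,4] = (01111110001)·(01000000000) mod 2 = 0+1+0+0+0+0+0+0+0+0+0 mod 2 = 1
  c[5] = d·G[:,5] = (01111110001)·(00100000000) mod 2 = 0+0+1+0+0+0+0+0+0+0+0 mod 2 = 1
  c[6] = d·G[:,6] = (01111110001)·(00010000000) mod 2 = 0+0+0+1+0+0+0+0+0+0+0 mod 2 = 1
  c[7] = d·G[:,7] = (01111110001)·(00001111111) mod 2 = 0+0+0+0+1+1+1+0+0+0+1 mod 2 = 0
  c[8] = d·G[:,8] = (01111110001)·(00001000000) mod 2 = 0+0+0+0+1+0+0+0+0+0+0 mod 2 = 1
  c[9] = d·G[:,9] = (01111110001)·(00000100000) mod 2 = 0+0+0+0+0+1+0+0+0+0+0 mod 2 = 1
  c[10] = d·G[:,10] = (01111110001)·(00000010000) mod 2 = 0+0+0+0+0+0+1+0+0+0+0 mod 2 = 1
  c[11] = d·G[:,11] = (01111110001)·(00000001000) mod 2 = 0+0+0+0+0+0+0+0+0+0+0 mod 2 = 0
  c[12] = d·G[:,12] = (01111110001)·(00000000100) mod 2 = 0+0+0+0+0+0+0+0+0+0+0 mod 2 = 0
  c[13] = d·G[:,13] = (01111110001)·(00000000010) mod 2 = 0+0+0+0+0+0+0+0+0+0+0 mod 2 = 0
  c[14] = d·G[:,14] = (01111110001)·(00000000001) mod 2 = 0+0+0+0+0+0+0+0+0+0+1 mod 2 = 1
Codeword = 110011101110001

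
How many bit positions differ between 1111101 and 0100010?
XOR = 1011111, count of 1s = 6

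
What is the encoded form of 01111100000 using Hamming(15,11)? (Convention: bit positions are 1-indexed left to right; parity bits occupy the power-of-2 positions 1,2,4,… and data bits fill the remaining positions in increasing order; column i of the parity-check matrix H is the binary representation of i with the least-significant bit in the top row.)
Codeword c = d · G (mod 2), d = 01111100000:
  c[0] = d·G[:,0] = (01111100000)·(11011010101) mod 2 = 0+1+0+1+1+0+0+0+0+0+0 mod 2 = 1
  c[1] = d·G[:,1] = (01111100000)·(10110110011) mod 2 = 0+0+1+1+0+1+0+0+0+0+0 mod 2 = 1
  c[2] = d·G[:,2] = (01111100000)·(10000000000) mod 2 = 0+0+0+0+0+0+0+0+0+0+0 mod 2 = 0
  c[3] = d·G[:,3] = (01111100000)·(01110001111) mod 2 = 0+1+1+1+0+0+0+0+0+0+0 mod 2 = 1
  c[4] = d·G[:,4] = (01111100000)·(01000000000) mod 2 = 0+1+0+0+0+0+0+0+0+0+0 mod 2 = 1
  c[5] = d·G[:,5] = (01111100000)·(00100000000) mod 2 = 0+0+1+0+0+0+0+0+0+0+0 mod 2 = 1
  c[6] = d·G[:,6] = (01111100000)·(00010000000) mod 2 = 0+0+0+1+0+0+0+0+0+0+0 mod 2 = 1
  c[7] = d·G[:,7] = (01111100000)·(00001111111) mod 2 = 0+0+0+0+1+1+0+0+0+0+0 mod 2 = 0
  c[8] = d·G[:,8] = (01111100000)·(00001000000) mod 2 = 0+0+0+0+1+0+0+0+0+0+0 mod 2 = 1
  c[9] = d·G[:,9] = (01111100000)·(00000100000) mod 2 = 0+0+0+0+0+1+0+0+0+0+0 mod 2 = 1
  c[10] = d·G[:,10] = (01111100000)·(00000010000) mod 2 = 0+0+0+0+0+0+0+0+0+0+0 mod 2 = 0
  c[11] = d·G[:,11] = (01111100000)·(00000001000) mod 2 = 0+0+0+0+0+0+0+0+0+0+0 mod 2 = 0
  c[12] = d·G[:,12] = (01111100000)·(00000000100) mod 2 = 0+0+0+0+0+0+0+0+0+0+0 mod 2 = 0
  c[13] = d·G[:,13] = (01111100000)·(00000000010) mod 2 = 0+0+0+0+0+0+0+0+0+0+0 mod 2 = 0
  c[14] = d·G[:,14] = (01111100000)·(00000000001) mod 2 = 0+0+0+0+0+0+0+0+0+0+0 mod 2 = 0
Codeword = 110111101100000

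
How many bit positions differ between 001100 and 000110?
XOR = 001010, count of 1s = 2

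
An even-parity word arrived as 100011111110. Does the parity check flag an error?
Sum of received bits: 1+0+0+0+1+1+1+1+1+1+1+0 = 8; 8 mod 2 = 0. Result is 0 → no error detected.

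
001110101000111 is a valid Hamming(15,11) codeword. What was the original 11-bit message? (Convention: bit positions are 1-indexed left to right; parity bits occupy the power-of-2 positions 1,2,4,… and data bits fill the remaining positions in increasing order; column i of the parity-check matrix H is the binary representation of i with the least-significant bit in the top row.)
Parity bits occupy power-of-2 positions; data bits are at positions {3,5,6,7,9,10,11,12,13,14,15} (1-indexed).
Extract: c[3]=1 c[5]=1 c[6]=0 c[7]=1 c[9]=1 c[10]=0 c[11]=0 c[12]=0 c[13]=1 c[14]=1 c[15]=1
Data = 11011000111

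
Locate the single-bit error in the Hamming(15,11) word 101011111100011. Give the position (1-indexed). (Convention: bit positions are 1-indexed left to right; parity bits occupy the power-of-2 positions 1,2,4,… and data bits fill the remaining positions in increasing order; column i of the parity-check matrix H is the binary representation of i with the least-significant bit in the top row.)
Syndrome s = H · r^T (mod 2), r = 101011111100011:
  s[0] = (101010101010101)·(101011111100011) mod 2 = 1+0+1+0+1+0+1+0+1+0+0+0+0+0+1 mod 2 = 0
  s[1] = (011001100110011)·(101011111100011) mod 2 = 0+0+1+0+0+1+1+0+0+1+0+0+0+1+1 mod 2 = 0
  s[2] = (000111100001111)·(101011111100011) mod 2 = 0+0+0+0+1+1+1+0+0+0+0+0+0+1+1 mod 2 = 1
  s[3] = (000000011111111)·(101011111100011) mod 2 = 0+0+0+0+0+0+0+1+1+1+0+0+0+1+1 mod 2 = 1
Syndrome = 0011
Column i of H is the binary representation of i, so the syndrome is the binary index of the flipped bit.
Read s = 0011 with s[0] as LSB: 0·2^0 + 0·2^1 + 1·2^2 + 1·2^3 = 12.
Error is at bit position 12.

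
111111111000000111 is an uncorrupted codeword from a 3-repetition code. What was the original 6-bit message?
Split into 3-bit blocks: 111 111 111 000 000 111
Data = 111001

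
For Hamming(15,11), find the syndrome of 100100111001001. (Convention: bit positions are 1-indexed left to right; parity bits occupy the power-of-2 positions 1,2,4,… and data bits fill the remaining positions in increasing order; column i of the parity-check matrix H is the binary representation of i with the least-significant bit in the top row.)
Syndrome s = H · r^T (mod 2), r = 100100111001001:
  s[0] = (101010101010101)·(100100111001001) mod 2 = 1+0+0+0+0+0+1+0+1+0+0+0+0+0+1 mod 2 = 0
  s[1] = (011001100110011)·(100100111001001) mod 2 = 0+0+0+0+0+0+1+0+0+0+0+0+0+0+1 mod 2 = 0
  s[2] = (000111100001111)·(100100111001001) mod 2 = 0+0+0+1+0+0+1+0+0+0+0+1+0+0+1 mod 2 = 0
  s[3] = (000000011111111)·(100100111001001) mod 2 = 0+0+0+0+0+0+0+1+1+0+0+1+0+0+1 mod 2 = 0
Syndrome = 0000
s = 0: no error detected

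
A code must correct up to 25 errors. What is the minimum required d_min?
Correcting t errors requires d_min ≥ 2t + 1 = 2·25 + 1 = 51.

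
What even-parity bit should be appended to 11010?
Sum of data bits: 1+1+0+1+0 = 3.
3 mod 2 = 1, so parity bit = 1.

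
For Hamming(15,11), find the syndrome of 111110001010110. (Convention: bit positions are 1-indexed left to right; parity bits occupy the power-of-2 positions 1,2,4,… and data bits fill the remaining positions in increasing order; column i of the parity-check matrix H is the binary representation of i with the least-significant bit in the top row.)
Syndrome s = H · r^T (mod 2), r = 111110001010110:
  s[0] = (101010101010101)·(111110001010110) mod 2 = 1+0+1+0+1+0+0+0+1+0+1+0+1+0+0 mod 2 = 0
  s[1] = (011001100110011)·(111110001010110) mod 2 = 0+1+1+0+0+0+0+0+0+0+1+0+0+1+0 mod 2 = 0
  s[2] = (000111100001111)·(111110001010110) mod 2 = 0+0+0+1+1+0+0+0+0+0+0+0+1+1+0 mod 2 = 0
  s[3] = (000000011111111)·(111110001010110) mod 2 = 0+0+0+0+0+0+0+0+1+0+1+0+1+1+0 mod 2 = 0
Syndrome = 0000
s = 0: no error detected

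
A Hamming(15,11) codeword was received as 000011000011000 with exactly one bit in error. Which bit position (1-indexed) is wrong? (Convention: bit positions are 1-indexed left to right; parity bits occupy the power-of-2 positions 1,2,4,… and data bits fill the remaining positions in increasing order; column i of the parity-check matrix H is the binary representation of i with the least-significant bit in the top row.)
Syndrome s = H · r^T (mod 2), r = 000011000011000:
  s[0] = (101010101010101)·(000011000011000) mod 2 = 0+0+0+0+1+0+0+0+0+0+1+0+0+0+0 mod 2 = 0
  s[1] = (011001100110011)·(000011000011000) mod 2 = 0+0+0+0+0+1+0+0+0+0+1+0+0+0+0 mod 2 = 0
  s[2] = (000111100001111)·(000011000011000) mod 2 = 0+0+0+0+1+1+0+0+0+0+0+1+0+0+0 mod 2 = 1
  s[3] = (000000011111111)·(000011000011000) mod 2 = 0+0+0+0+0+0+0+0+0+0+1+1+0+0+0 mod 2 = 0
Syndrome = 0010
Column i of H is the binary representation of i, so the syndrome is the binary index of the flipped bit.
Read s = 0010 with s[0] as LSB: 0·2^0 + 0·2^1 + 1·2^2 + 0·2^3 = 4.
Error is at bit position 4.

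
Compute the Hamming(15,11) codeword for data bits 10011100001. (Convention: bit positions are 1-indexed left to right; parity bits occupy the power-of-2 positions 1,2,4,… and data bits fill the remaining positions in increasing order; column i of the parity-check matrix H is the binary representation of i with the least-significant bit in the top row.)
Codeword c = d · G (mod 2), d = 10011100001:
  c[0] = d·G[:,0] = (10011100001)·(11011010101) mod 2 = 1+0+0+1+1+0+0+0+0+0+1 mod 2 = 0
  c[1] = d·G[:,1] = (10011100001)·(10110110011) mod 2 = 1+0+0+1+0+1+0+0+0+0+1 mod 2 = 0
  c[2] = d·G[:,2] = (10011100001)·(10000000000) mod 2 = 1+0+0+0+0+0+0+0+0+0+0 mod 2 = 1
  c[3] = d·G[:,3] = (10011100001)·(01110001111) mod 2 = 0+0+0+1+0+0+0+0+0+0+1 mod 2 = 0
  c[4] = d·G[:,4] = (10011100001)·(01000000000) mod 2 = 0+0+0+0+0+0+0+0+0+0+0 mod 2 = 0
  c[5] = d·G[:,5] = (10011100001)·(00100000000) mod 2 = 0+0+0+0+0+0+0+0+0+0+0 mod 2 = 0
  c[6] = d·G[:,6] = (10011100001)·(00010000000) mod 2 = 0+0+0+1+0+0+0+0+0+0+0 mod 2 = 1
  c[7] = d·G[:,7] = (10011100001)·(00001111111) mod 2 = 0+0+0+0+1+1+0+0+0+0+1 mod 2 = 1
  c[8] = d·G[:,8] = (10011100001)·(00001000000) mod 2 = 0+0+0+0+1+0+0+0+0+0+0 mod 2 = 1
  c[9] = d·G[:,9] = (10011100001)·(00000100000) mod 2 = 0+0+0+0+0+1+0+0+0+0+0 mod 2 = 1
  c[10] = d·G[:,10] = (10011100001)·(00000010000) mod 2 = 0+0+0+0+0+0+0+0+0+0+0 mod 2 = 0
  c[11] = d·G[:,11] = (10011100001)·(00000001000) mod 2 = 0+0+0+0+0+0+0+0+0+0+0 mod 2 = 0
  c[12] = d·G[:,12] = (10011100001)·(00000000100) mod 2 = 0+0+0+0+0+0+0+0+0+0+0 mod 2 = 0
  c[13] = d·G[:,13] = (10011100001)·(00000000010) mod 2 = 0+0+0+0+0+0+0+0+0+0+0 mod 2 = 0
  c[14] = d·G[:,14] = (10011100001)·(00000000001) mod 2 = 0+0+0+0+0+0+0+0+0+0+1 mod 2 = 1
Codeword = 001000111100001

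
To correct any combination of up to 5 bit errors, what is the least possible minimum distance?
Correcting t errors requires d_min ≥ 2t + 1 = 2·5 + 1 = 11.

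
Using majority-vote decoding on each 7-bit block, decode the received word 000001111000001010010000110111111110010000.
Split into 7-bit blocks and majority-vote each:
  block 1 = 0000011: 2 ones, 5 zeros → 0
  block 2 = 1100000: 2 ones, 5 zeros → 0
  block 3 = 1010010: 3 ones, 4 zeros → 0
  block 4 = 0001101: 3 ones, 4 zeros → 0
  block 5 = 1111111: 7 ones, 0 zeros → 1
  block 6 = 0010000: 1 ones, 6 zeros → 0
Decoded = 000010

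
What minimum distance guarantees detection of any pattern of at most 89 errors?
Detecting e errors requires d_min ≥ e + 1 = 89 + 1 = 90.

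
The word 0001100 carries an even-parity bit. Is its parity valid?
Sum of all bits: 0+0+0+1+1+0+0 = 2; 2 mod 2 = 0. Result is 0 → valid parity.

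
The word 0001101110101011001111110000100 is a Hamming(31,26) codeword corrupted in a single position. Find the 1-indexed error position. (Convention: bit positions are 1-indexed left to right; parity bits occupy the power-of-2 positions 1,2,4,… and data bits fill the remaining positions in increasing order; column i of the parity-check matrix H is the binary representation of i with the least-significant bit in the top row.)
Syndrome s = H · r^T (mod 2), r = 0001101110101011001111110000100:
  s[0] = (1010101010101010101010101010101)·(0001101110101011001111110000100) mod 2 = 0+0+0+0+1+0+1+0+1+0+1+0+1+0+1+0+0+0+1+0+1+0+1+0+0+0+0+0+1+0+0 mod 2 = 0
  s[1] = (0110011001100110011001100110011)·(0001101110101011001111110000100) mod 2 = 0+0+0+0+0+0+1+0+0+0+1+0+0+0+1+0+0+0+1+0+0+1+1+0+0+0+0+0+0+0+0 mod 2 = 0
  s[2] = (0001111000011110000111100001111)·(0001101110101011001111110000100) mod 2 = 0+0+0+1+1+0+1+0+0+0+0+0+1+0+1+0+0+0+0+1+1+1+1+0+0+0+0+0+1+0+0 mod 2 = 0
  s[3] = (0000000111111110000000011111111)·(0001101110101011001111110000100) mod 2 = 0+0+0+0+0+0+0+1+1+0+1+0+1+0+1+0+0+0+0+0+0+0+0+1+0+0+0+0+1+0+0 mod 2 = 1
  s[4] = (0000000000000001111111111111111)·(0001101110101011001111110000100) mod 2 = 0+0+0+0+0+0+0+0+0+0+0+0+0+0+0+1+0+0+1+1+1+1+1+1+0+0+0+0+1+0+0 mod 2 = 0
Syndrome = 00010
Column i of H is the binary representation of i, so the syndrome is the binary index of the flipped bit.
Read s = 00010 with s[0] as LSB: 0·2^0 + 0·2^1 + 0·2^2 + 1·2^3 + 0·2^4 = 8.
Error is at bit position 8.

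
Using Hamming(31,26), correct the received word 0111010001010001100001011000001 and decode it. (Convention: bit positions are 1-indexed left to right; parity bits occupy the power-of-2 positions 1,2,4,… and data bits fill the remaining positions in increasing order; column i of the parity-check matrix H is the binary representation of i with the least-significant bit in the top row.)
Syndrome s = H · r^T (mod 2), r = 0111010001010001100001011000001:
  s[0] = (1010101010101010101010101010101)·(0111010001010001100001011000001) mod 2 = 0+0+1+0+0+0+0+0+0+0+0+0+0+0+0+0+1+0+0+0+0+0+0+0+1+0+0+0+0+0+1 mod 2 = 0
  s[1] = (0110011001100110011001100110011)·(0111010001010001100001011000001) mod 2 = 0+1+1+0+0+1+0+0+0+1+0+0+0+0+0+0+0+0+0+0+0+1+0+0+0+0+0+0+0+0+1 mod 2 = 0
  s[2] = (0001111000011110000111100001111)·(0111010001010001100001011000001) mod 2 = 0+0+0+1+0+1+0+0+0+0+0+1+0+0+0+0+0+0+0+0+0+1+0+0+0+0+0+0+0+0+1 mod 2 = 1
  s[3] = (0000000111111110000000011111111)·(0111010001010001100001011000001) mod 2 = 0+0+0+0+0+0+0+0+0+1+0+1+0+0+0+0+0+0+0+0+0+0+0+1+1+0+0+0+0+0+1 mod 2 = 1
  s[4] = (0000000000000001111111111111111)·(0111010001010001100001011000001) mod 2 = 0+0+0+0+0+0+0+0+0+0+0+0+0+0+0+1+1+0+0+0+0+1+0+1+1+0+0+0+0+0+1 mod 2 = 0
Syndrome = 00110
Column 12 of H equals this syndrome → error at bit 12 (1-indexed).
Flip bit 12: 0111010001010001100001011000001 → 0111010001000001100001011000001
Extract data bits at positions {3,5,6,7,9,10,11,12,13,14,15,17,18,19,20,21,22,23,24,25,26,27,28,29,30,31}: 10100100000100001011000001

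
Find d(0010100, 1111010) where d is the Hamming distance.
XOR = 1101110, count of 1s = 5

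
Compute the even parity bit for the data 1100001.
Sum of data bits: 1+1+0+0+0+0+1 = 3.
3 mod 2 = 1, so parity bit = 1.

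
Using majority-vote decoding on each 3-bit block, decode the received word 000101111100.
Split into 3-bit blocks and majority-vote each:
  block 1 = 000: 0 ones, 3 zeros → 0
  block 2 = 101: 2 ones, 1 zeros → 1
  block 3 = 111: 3 ones, 0 zeros → 1
  block 4 = 100: 1 ones, 2 zeros → 0
Decoded = 0110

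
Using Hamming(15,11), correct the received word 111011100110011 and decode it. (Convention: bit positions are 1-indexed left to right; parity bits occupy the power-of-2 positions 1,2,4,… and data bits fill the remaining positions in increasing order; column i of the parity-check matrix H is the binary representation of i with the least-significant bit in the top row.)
Syndrome s = H · r^T (mod 2), r = 111011100110011:
  s[0] = (101010101010101)·(111011100110011) mod 2 = 1+0+1+0+1+0+1+0+0+0+1+0+0+0+1 mod 2 = 0
  s[1] = (011001100110011)·(111011100110011) mod 2 = 0+1+1+0+0+1+1+0+0+1+1+0+0+1+1 mod 2 = 0
  s[2] = (000111100001111)·(111011100110011) mod 2 = 0+0+0+0+1+1+1+0+0+0+0+0+0+1+1 mod 2 = 1
  s[3] = (000000011111111)·(111011100110011) mod 2 = 0+0+0+0+0+0+0+0+0+1+1+0+0+1+1 mod 2 = 0
Syndrome = 0010
Column 4 of H equals this syndrome → error at bit 4 (1-indexed).
Flip bit 4: 111011100110011 → 111111100110011
Extract data bits at positions {3,5,6,7,9,10,11,12,13,14,15}: 11110110011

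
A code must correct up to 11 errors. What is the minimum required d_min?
Correcting t errors requires d_min ≥ 2t + 1 = 2·11 + 1 = 23.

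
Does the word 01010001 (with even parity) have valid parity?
Sum of all bits: 0+1+0+1+0+0+0+1 = 3; 3 mod 2 = 1. Result is 1 → parity error detected.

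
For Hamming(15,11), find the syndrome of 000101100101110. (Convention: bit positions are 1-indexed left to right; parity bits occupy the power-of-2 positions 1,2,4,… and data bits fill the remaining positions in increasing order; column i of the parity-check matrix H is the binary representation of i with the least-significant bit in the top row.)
Syndrome s = H · r^T (mod 2), r = 000101100101110:
  s[0] = (101010101010101)·(000101100101110) mod 2 = 0+0+0+0+0+0+1+0+0+0+0+0+1+0+0 mod 2 = 0
  s[1] = (011001100110011)·(000101100101110) mod 2 = 0+0+0+0+0+1+1+0+0+1+0+0+0+1+0 mod 2 = 0
  s[2] = (000111100001111)·(000101100101110) mod 2 = 0+0+0+1+0+1+1+0+0+0+0+1+1+1+0 mod 2 = 0
  s[3] = (000000011111111)·(000101100101110) mod 2 = 0+0+0+0+0+0+0+0+0+1+0+1+1+1+0 mod 2 = 0
Syndrome = 0000
s = 0: no error detected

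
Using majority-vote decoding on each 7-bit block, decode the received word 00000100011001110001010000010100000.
Split into 7-bit blocks and majority-vote each:
  block 1 = 0000010: 1 ones, 6 zeros → 0
  block 2 = 0011001: 3 ones, 4 zeros → 0
  block 3 = 1100010: 3 ones, 4 zeros → 0
  block 4 = 1000001: 2 ones, 5 zeros → 0
  block 5 = 0100000: 1 ones, 6 zeros → 0
Decoded = 00000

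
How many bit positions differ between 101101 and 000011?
XOR = 101110, count of 1s = 4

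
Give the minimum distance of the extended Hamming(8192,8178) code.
d_min = 4 (adding an overall parity bit to Hamming(8191,8178) raises d_min from 3 to 4).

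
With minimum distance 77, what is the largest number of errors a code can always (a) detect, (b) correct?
(a) Detection requires d_min ≥ e+1, so e ≤ d_min − 1 = 76.
(b) Correction requires d_min ≥ 2t+1, so t ≤ ⌊(d_min − 1)/2⌋ = ⌊76/2⌋ = 38.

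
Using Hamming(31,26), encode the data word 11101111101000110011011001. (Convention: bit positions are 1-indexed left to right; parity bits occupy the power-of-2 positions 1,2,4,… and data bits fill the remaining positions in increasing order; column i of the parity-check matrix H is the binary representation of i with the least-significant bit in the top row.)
Codeword c = d · G (mod 2), d = 11101111101000110011011001:
  c[0] = d·G[:,0] = (11101111101000110011011001)·(11011010101101010101010101) mod 2 = 1+1+0+0+1+0+1+0+1+0+1+0+0+0+0+1+0+0+0+1+0+1+0+0+0+1 mod 2 = 0
  c[1] = d·G[:,1] = (11101111101000110011011001)·(10110110011011001100110011) mod 2 = 1+0+1+0+0+1+1+0+0+0+1+0+0+0+0+0+0+0+0+0+0+1+0+0+0+1 mod 2 = 1
  c[2] = d·G[:,2] = (11101111101000110011011001)·(10000000000000000000000000) mod 2 = 1+0+0+0+0+0+0+0+0+0+0+0+0+0+0+0+0+0+0+0+0+0+0+0+0+0 mod 2 = 1
  c[3] = d·G[:,3] = (11101111101000110011011001)·(01110001111000111100001111) mod 2 = 0+1+1+0+0+0+0+1+1+0+1+0+0+0+1+1+0+0+0+0+0+0+1+0+0+1 mod 2 = 1
  c[4] = d·G[:,4] = (11101111101000110011011001)·(01000000000000000000000000) mod 2 = 0+1+0+0+0+0+0+0+0+0+0+0+0+0+0+0+0+0+0+0+0+0+0+0+0+0 mod 2 = 1
  c[5] = d·G[:,5] = (11101111101000110011011001)·(00100000000000000000000000) mod 2 = 0+0+1+0+0+0+0+0+0+0+0+0+0+0+0+0+0+0+0+0+0+0+0+0+0+0 mod 2 = 1
  c[6] = d·G[:,6] = (11101111101000110011011001)·(00010000000000000000000000) mod 2 = 0+0+0+0+0+0+0+0+0+0+0+0+0+0+0+0+0+0+0+0+0+0+0+0+0+0 mod 2 = 0
  c[7] = d·G[:,7] = (11101111101000110011011001)·(00001111111000000011111111) mod 2 = 0+0+0+0+1+1+1+1+1+0+1+0+0+0+0+0+0+0+1+1+0+1+1+0+0+1 mod 2 = 1
  c[8] = d·G[:,8] = (11101111101000110011011001)·(00001000000000000000000000) mod 2 = 0+0+0+0+1+0+0+0+0+0+0+0+0+0+0+0+0+0+0+0+0+0+0+0+0+0 mod 2 = 1
  c[9] = d·G[:,9] = (11101111101000110011011001)·(00000100000000000000000000) mod 2 = 0+0+0+0+0+1+0+0+0+0+0+0+0+0+0+0+0+0+0+0+0+0+0+0+0+0 mod 2 = 1
  c[10] = d·G[:,10] = (11101111101000110011011001)·(00000010000000000000000000) mod 2 = 0+0+0+0+0+0+1+0+0+0+0+0+0+0+0+0+0+0+0+0+0+0+0+0+0+0 mod 2 = 1
  c[11] = d·G[:,11] = (11101111101000110011011001)·(00000001000000000000000000) mod 2 = 0+0+0+0+0+0+0+1+0+0+0+0+0+0+0+0+0+0+0+0+0+0+0+0+0+0 mod 2 = 1
  c[12] = d·G[:,12] = (11101111101000110011011001)·(00000000100000000000000000) mod 2 = 0+0+0+0+0+0+0+0+1+0+0+0+0+0+0+0+0+0+0+0+0+0+0+0+0+0 mod 2 = 1
  c[13] = d·G[:,13] = (11101111101000110011011001)·(00000000010000000000000000) mod 2 = 0+0+0+0+0+0+0+0+0+0+0+0+0+0+0+0+0+0+0+0+0+0+0+0+0+0 mod 2 = 0
  c[14] = d·G[:,14] = (11101111101000110011011001)·(00000000001000000000000000) mod 2 = 0+0+0+0+0+0+0+0+0+0+1+0+0+0+0+0+0+0+0+0+0+0+0+0+0+0 mod 2 = 1
  c[15] = d·G[:,15] = (11101111101000110011011001)·(00000000000111111111111111) mod 2 = 0+0+0+0+0+0+0+0+0+0+0+0+0+0+1+1+0+0+1+1+0+1+1+0+0+1 mod 2 = 1
  c[16] = d·G[:,16] = (11101111101000110011011001)·(00000000000100000000000000) mod 2 = 0+0+0+0+0+0+0+0+0+0+0+0+0+0+0+0+0+0+0+0+0+0+0+0+0+0 mod 2 = 0
  c[17] = d·G[:,17] = (11101111101000110011011001)·(00000000000010000000000000) mod 2 = 0+0+0+0+0+0+0+0+0+0+0+0+0+0+0+0+0+0+0+0+0+0+0+0+0+0 mod 2 = 0
  c[18] = d·G[:,18] = (11101111101000110011011001)·(00000000000001000000000000) mod 2 = 0+0+0+0+0+0+0+0+0+0+0+0+0+0+0+0+0+0+0+0+0+0+0+0+0+0 mod 2 = 0
  c[19] = d·G[:,19] = (11101111101000110011011001)·(00000000000000100000000000) mod 2 = 0+0+0+0+0+0+0+0+0+0+0+0+0+0+1+0+0+0+0+0+0+0+0+0+0+0 mod 2 = 1
  c[20] = d·G[:,20] = (11101111101000110011011001)·(00000000000000010000000000) mod 2 = 0+0+0+0+0+0+0+0+0+0+0+0+0+0+0+1+0+0+0+0+0+0+0+0+0+0 mod 2 = 1
  c[21] = d·G[:,21] = (11101111101000110011011001)·(00000000000000001000000000) mod 2 = 0+0+0+0+0+0+0+0+0+0+0+0+0+0+0+0+0+0+0+0+0+0+0+0+0+0 mod 2 = 0
  c[22] = d·G[:,22] = (11101111101000110011011001)·(00000000000000000100000000) mod 2 = 0+0+0+0+0+0+0+0+0+0+0+0+0+0+0+0+0+0+0+0+0+0+0+0+0+0 mod 2 = 0
  c[23] = d·G[:,23] = (11101111101000110011011001)·(00000000000000000010000000) mod 2 = 0+0+0+0+0+0+0+0+0+0+0+0+0+0+0+0+0+0+1+0+0+0+0+0+0+0 mod 2 = 1
  c[24] = d·G[:,24] = (11101111101000110011011001)·(00000000000000000001000000) mod 2 = 0+0+0+0+0+0+0+0+0+0+0+0+0+0+0+0+0+0+0+1+0+0+0+0+0+0 mod 2 = 1
  c[25] = d·G[:,25] = (11101111101000110011011001)·(00000000000000000000100000) mod 2 = 0+0+0+0+0+0+0+0+0+0+0+0+0+0+0+0+0+0+0+0+0+0+0+0+0+0 mod 2 = 0
  c[26] = d·G[:,26] = (11101111101000110011011001)·(00000000000000000000010000) mod 2 = 0+0+0+0+0+0+0+0+0+0+0+0+0+0+0+0+0+0+0+0+0+1+0+0+0+0 mod 2 = 1
  c[27] = d·G[:,27] = (11101111101000110011011001)·(00000000000000000000001000) mod 2 = 0+0+0+0+0+0+0+0+0+0+0+0+0+0+0+0+0+0+0+0+0+0+1+0+0+0 mod 2 = 1
  c[28] = d·G[:,28] = (11101111101000110011011001)·(00000000000000000000000100) mod 2 = 0+0+0+0+0+0+0+0+0+0+0+0+0+0+0+0+0+0+0+0+0+0+0+0+0+0 mod 2 = 0
  c[29] = d·G[:,29] = (11101111101000110011011001)·(00000000000000000000000010) mod 2 = 0+0+0+0+0+0+0+0+0+0+0+0+0+0+0+0+0+0+0+0+0+0+0+0+0+0 mod 2 = 0
  c[30] = d·G[:,30] = (11101111101000110011011001)·(00000000000000000000000001) mod 2 = 0+0+0+0+0+0+0+0+0+0+0+0+0+0+0+0+0+0+0+0+0+0+0+0+0+1 mod 2 = 1
Codeword = 0111110111111011000110011011001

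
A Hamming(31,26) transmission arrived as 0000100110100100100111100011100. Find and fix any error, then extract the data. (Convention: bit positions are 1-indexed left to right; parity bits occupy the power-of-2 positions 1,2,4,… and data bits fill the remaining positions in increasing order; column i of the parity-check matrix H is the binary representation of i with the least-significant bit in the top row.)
Syndrome s = H · r^T (mod 2), r = 0000100110100100100111100011100:
  s[0] = (1010101010101010101010101010101)·(0000100110100100100111100011100) mod 2 = 0+0+0+0+1+0+0+0+1+0+1+0+0+0+0+0+1+0+0+0+1+0+1+0+0+0+1+0+1+0+0 mod 2 = 0
  s[1] = (0110011001100110011001100110011)·(0000100110100100100111100011100) mod 2 = 0+0+0+0+0+0+0+0+0+0+1+0+0+1+0+0+0+0+0+0+0+1+1+0+0+0+1+0+0+0+0 mod 2 = 1
  s[2] = (0001111000011110000111100001111)·(0000100110100100100111100011100) mod 2 = 0+0+0+0+1+0+0+0+0+0+0+0+0+1+0+0+0+0+0+1+1+1+1+0+0+0+0+1+1+0+0 mod 2 = 0
  s[3] = (0000000111111110000000011111111)·(0000100110100100100111100011100) mod 2 = 0+0+0+0+0+0+0+1+1+0+1+0+0+1+0+0+0+0+0+0+0+0+0+0+0+0+1+1+1+0+0 mod 2 = 1
  s[4] = (0000000000000001111111111111111)·(0000100110100100100111100011100) mod 2 = 0+0+0+0+0+0+0+0+0+0+0+0+0+0+0+0+1+0+0+1+1+1+1+0+0+0+1+1+1+0+0 mod 2 = 0
Syndrome = 01010
Column 10 of H equals this syndrome → error at bit 10 (1-indexed).
Flip bit 10: 0000100110100100100111100011100 → 0000100111100100100111100011100
Extract data bits at positions {3,5,6,7,9,10,11,12,13,14,15,17,18,19,20,21,22,23,24,25,26,27,28,29,30,31}: 01001110010100111100011100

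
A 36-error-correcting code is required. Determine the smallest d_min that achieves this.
Correcting t errors requires d_min ≥ 2t + 1 = 2·36 + 1 = 73.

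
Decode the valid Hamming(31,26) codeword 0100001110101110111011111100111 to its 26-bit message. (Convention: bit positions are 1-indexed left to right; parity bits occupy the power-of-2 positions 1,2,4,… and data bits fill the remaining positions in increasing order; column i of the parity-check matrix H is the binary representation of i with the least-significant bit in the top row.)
Parity bits occupy power-of-2 positions; data bits are at positions {3,5,6,7,9,10,11,12,13,14,15,17,18,19,20,21,22,23,24,25,26,27,28,29,30,31} (1-indexed).
Extract: c[3]=0 c[5]=0 c[6]=0 c[7]=1 c[9]=1 c[10]=0 c[11]=1 c[12]=0 c[13]=1 c[14]=1 c[15]=1 c[17]=1 c[18]=1 c[19]=1 c[20]=0 c[21]=1 c[22]=1 c[23]=1 c[24]=1 c[25]=1 c[26]=1 c[27]=0 c[28]=0 c[29]=1 c[30]=1 c[31]=1
Data = 00011010111111011111100111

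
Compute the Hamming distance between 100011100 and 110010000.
XOR = 010001100, count of 1s = 3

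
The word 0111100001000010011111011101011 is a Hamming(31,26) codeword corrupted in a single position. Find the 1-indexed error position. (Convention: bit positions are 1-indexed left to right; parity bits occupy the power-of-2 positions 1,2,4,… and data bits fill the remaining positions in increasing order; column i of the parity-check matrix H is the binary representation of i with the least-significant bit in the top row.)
Syndrome s = H · r^T (mod 2), r = 0111100001000010011111011101011:
  s[0] = (1010101010101010101010101010101)·(0111100001000010011111011101011) mod 2 = 0+0+1+0+1+0+0+0+0+0+0+0+0+0+1+0+0+0+1+0+1+0+0+0+1+0+0+0+0+0+1 mod 2 = 1
  s[1] = (0110011001100110011001100110011)·(0111100001000010011111011101011) mod 2 = 0+1+1+0+0+0+0+0+0+1+0+0+0+0+1+0+0+1+1+0+0+1+0+0+0+1+0+0+0+1+1 mod 2 = 0
  s[2] = (0001111000011110000111100001111)·(0111100001000010011111011101011) mod 2 = 0+0+0+1+1+0+0+0+0+0+0+0+0+0+1+0+0+0+0+1+1+1+0+0+0+0+0+1+0+1+1 mod 2 = 1
  s[3] = (0000000111111110000000011111111)·(0111100001000010011111011101011) mod 2 = 0+0+0+0+0+0+0+0+0+1+0+0+0+0+1+0+0+0+0+0+0+0+0+1+1+1+0+1+0+1+1 mod 2 = 0
  s[4] = (0000000000000001111111111111111)·(0111100001000010011111011101011) mod 2 = 0+0+0+0+0+0+0+0+0+0+0+0+0+0+0+0+0+1+1+1+1+1+0+1+1+1+0+1+0+1+1 mod 2 = 1
Syndrome = 10101
Column i of H is the binary representation of i, so the syndrome is the binary index of the flipped bit.
Read s = 10101 with s[0] as LSB: 1·2^0 + 0·2^1 + 1·2^2 + 0·2^3 + 1·2^4 = 21.
Error is at bit position 21.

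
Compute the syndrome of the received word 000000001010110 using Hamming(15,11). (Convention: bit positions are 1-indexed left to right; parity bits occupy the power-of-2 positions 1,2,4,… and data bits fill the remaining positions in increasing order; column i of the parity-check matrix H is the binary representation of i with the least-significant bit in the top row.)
Syndrome s = H · r^T (mod 2), r = 000000001010110:
  s[0] = (101010101010101)·(000000001010110) mod 2 = 0+0+0+0+0+0+0+0+1+0+1+0+1+0+0 mod 2 = 1
  s[1] = (011001100110011)·(000000001010110) mod 2 = 0+0+0+0+0+0+0+0+0+0+1+0+0+1+0 mod 2 = 0
  s[2] = (000111100001111)·(000000001010110) mod 2 = 0+0+0+0+0+0+0+0+0+0+0+0+1+1+0 mod 2 = 0
  s[3] = (000000011111111)·(000000001010110) mod 2 = 0+0+0+0+0+0+0+0+1+0+1+0+1+1+0 mod 2 = 0
Syndrome = 1000
Non-zero syndrome: error at position 1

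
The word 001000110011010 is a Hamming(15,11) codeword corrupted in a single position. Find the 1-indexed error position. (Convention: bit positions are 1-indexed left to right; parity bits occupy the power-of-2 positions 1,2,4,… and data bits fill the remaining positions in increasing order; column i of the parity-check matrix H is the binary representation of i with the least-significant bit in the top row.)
Syndrome s = H · r^T (mod 2), r = 001000110011010:
  s[0] = (101010101010101)·(001000110011010) mod 2 = 0+0+1+0+0+0+1+0+0+0+1+0+0+0+0 mod 2 = 1
  s[1] = (011001100110011)·(001000110011010) mod 2 = 0+0+1+0+0+0+1+0+0+0+1+0+0+1+0 mod 2 = 0
  s[2] = (000111100001111)·(001000110011010) mod 2 = 0+0+0+0+0+0+1+0+0+0+0+1+0+1+0 mod 2 = 1
  s[3] = (000000011111111)·(001000110011010) mod 2 = 0+0+0+0+0+0+0+1+0+0+1+1+0+1+0 mod 2 = 0
Syndrome = 1010
Column i of H is the binary representation of i, so the syndrome is the binary index of the flipped bit.
Read s = 1010 with s[0] as LSB: 1·2^0 + 0·2^1 + 1·2^2 + 0·2^3 = 5.
Error is at bit position 5.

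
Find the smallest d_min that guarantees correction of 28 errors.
Correcting t errors requires d_min ≥ 2t + 1 = 2·28 + 1 = 57.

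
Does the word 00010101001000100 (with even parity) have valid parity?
Sum of all bits: 0+0+0+1+0+1+0+1+0+0+1+0+0+0+1+0+0 = 5; 5 mod 2 = 1. Result is 1 → parity error detected.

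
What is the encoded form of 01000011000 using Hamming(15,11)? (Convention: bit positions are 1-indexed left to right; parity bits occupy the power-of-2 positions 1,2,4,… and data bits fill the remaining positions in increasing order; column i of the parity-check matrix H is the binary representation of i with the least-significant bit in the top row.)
Codeword c = d · G (mod 2), d = 01000011000:
  c[0] = d·G[:,0] = (01000011000)·(11011010101) mod 2 = 0+1+0+0+0+0+1+0+0+0+0 mod 2 = 0
  c[1] = d·G[:,1] = (01000011000)·(10110110011) mod 2 = 0+0+0+0+0+0+1+0+0+0+0 mod 2 = 1
  c[2] = d·G[:,2] = (01000011000)·(10000000000) mod 2 = 0+0+0+0+0+0+0+0+0+0+0 mod 2 = 0
  c[3] = d·G[:,3] = (01000011000)·(01110001111) mod 2 = 0+1+0+0+0+0+0+1+0+0+0 mod 2 = 0
  c[4] = d·G[:,4] = (01000011000)·(01000000000) mod 2 = 0+1+0+0+0+0+0+0+0+0+0 mod 2 = 1
  c[5] = d·G[:,5] = (01000011000)·(00100000000) mod 2 = 0+0+0+0+0+0+0+0+0+0+0 mod 2 = 0
  c[6] = d·G[:,6] = (01000011000)·(00010000000) mod 2 = 0+0+0+0+0+0+0+0+0+0+0 mod 2 = 0
  c[7] = d·G[:,7] = (01000011000)·(00001111111) mod 2 = 0+0+0+0+0+0+1+1+0+0+0 mod 2 = 0
  c[8] = d·G[:,8] = (01000011000)·(00001000000) mod 2 = 0+0+0+0+0+0+0+0+0+0+0 mod 2 = 0
  c[9] = d·G[:,9] = (01000011000)·(00000100000) mod 2 = 0+0+0+0+0+0+0+0+0+0+0 mod 2 = 0
  c[10] = d·G[:,10] = (01000011000)·(00000010000) mod 2 = 0+0+0+0+0+0+1+0+0+0+0 mod 2 = 1
  c[11] = d·G[:,11] = (01000011000)·(00000001000) mod 2 = 0+0+0+0+0+0+0+1+0+0+0 mod 2 = 1
  c[12] = d·G[:,12] = (01000011000)·(00000000100) mod 2 = 0+0+0+0+0+0+0+0+0+0+0 mod 2 = 0
  c[13] = d·G[:,13] = (01000011000)·(00000000010) mod 2 = 0+0+0+0+0+0+0+0+0+0+0 mod 2 = 0
  c[14] = d·G[:,14] = (01000011000)·(00000000001) mod 2 = 0+0+0+0+0+0+0+0+0+0+0 mod 2 = 0
Codeword = 010010000011000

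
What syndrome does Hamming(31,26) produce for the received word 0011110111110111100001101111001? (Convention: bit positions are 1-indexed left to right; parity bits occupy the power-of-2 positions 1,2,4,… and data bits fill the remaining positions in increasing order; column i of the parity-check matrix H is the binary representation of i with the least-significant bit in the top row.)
Syndrome s = H · r^T (mod 2), r = 0011110111110111100001101111001:
  s[0] = (1010101010101010101010101010101)·(0011110111110111100001101111001) mod 2 = 0+0+1+0+1+0+0+0+1+0+1+0+0+0+1+0+1+0+0+0+0+0+1+0+1+0+1+0+0+0+1 mod 2 = 0
  s[1] = (0110011001100110011001100110011)·(0011110111110111100001101111001) mod 2 = 0+0+1+0+0+1+0+0+0+1+1+0+0+1+1+0+0+0+0+0+0+1+1+0+0+1+1+0+0+0+1 mod 2 = 1
  s[2] = (0001111000011110000111100001111)·(0011110111110111100001101111001) mod 2 = 0+0+0+1+1+1+0+0+0+0+0+1+0+1+1+0+0+0+0+0+0+1+1+0+0+0+0+1+0+0+1 mod 2 = 0
  s[3] = (0000000111111110000000011111111)·(0011110111110111100001101111001) mod 2 = 0+0+0+0+0+0+0+1+1+1+1+1+0+1+1+0+0+0+0+0+0+0+0+0+1+1+1+1+0+0+1 mod 2 = 0
  s[4] = (0000000000000001111111111111111)·(0011110111110111100001101111001) mod 2 = 0+0+0+0+0+0+0+0+0+0+0+0+0+0+0+1+1+0+0+0+0+1+1+0+1+1+1+1+0+0+1 mod 2 = 1
Syndrome = 01001
Non-zero syndrome: error at position 18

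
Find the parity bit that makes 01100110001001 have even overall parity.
Sum of data bits: 0+1+1+0+0+1+1+0+0+0+1+0+0+1 = 6.
6 mod 2 = 0, so parity bit = 0.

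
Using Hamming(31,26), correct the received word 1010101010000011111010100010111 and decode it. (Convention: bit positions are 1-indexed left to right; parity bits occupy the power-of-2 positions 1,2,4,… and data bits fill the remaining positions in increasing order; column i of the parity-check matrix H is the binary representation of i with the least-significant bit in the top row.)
Syndrome s = H · r^T (mod 2), r = 1010101010000011111010100010111:
  s[0] = (1010101010101010101010101010101)·(1010101010000011111010100010111) mod 2 = 1+0+1+0+1+0+1+0+1+0+0+0+0+0+1+0+1+0+1+0+1+0+1+0+0+0+1+0+1+0+1 mod 2 = 1
  s[1] = (0110011001100110011001100110011)·(1010101010000011111010100010111) mod 2 = 0+0+1+0+0+0+1+0+0+0+0+0+0+0+1+0+0+1+1+0+0+0+1+0+0+0+1+0+0+1+1 mod 2 = 1
  s[2] = (0001111000011110000111100001111)·(1010101010000011111010100010111) mod 2 = 0+0+0+0+1+0+1+0+0+0+0+0+0+0+1+0+0+0+0+0+1+0+1+0+0+0+0+0+1+1+1 mod 2 = 0
  s[3] = (0000000111111110000000011111111)·(1010101010000011111010100010111) mod 2 = 0+0+0+0+0+0+0+0+1+0+0+0+0+0+1+0+0+0+0+0+0+0+0+0+0+0+1+0+1+1+1 mod 2 = 0
  s[4] = (0000000000000001111111111111111)·(1010101010000011111010100010111) mod 2 = 0+0+0+0+0+0+0+0+0+0+0+0+0+0+0+1+1+1+1+0+1+0+1+0+0+0+1+0+1+1+1 mod 2 = 0
Syndrome = 11000
Column 3 of H equals this syndrome → error at bit 3 (1-indexed).
Flip bit 3: 1010101010000011111010100010111 → 1000101010000011111010100010111
Extract data bits at positions {3,5,6,7,9,10,11,12,13,14,15,17,18,19,20,21,22,23,24,25,26,27,28,29,30,31}: 01011000001111010100010111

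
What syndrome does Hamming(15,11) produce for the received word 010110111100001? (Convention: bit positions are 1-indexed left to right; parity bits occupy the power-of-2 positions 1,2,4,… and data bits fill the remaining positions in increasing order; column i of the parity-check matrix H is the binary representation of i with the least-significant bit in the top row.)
Syndrome s = H · r^T (mod 2), r = 010110111100001:
  s[0] = (101010101010101)·(010110111100001) mod 2 = 0+0+0+0+1+0+1+0+1+0+0+0+0+0+1 mod 2 = 0
  s[1] = (011001100110011)·(010110111100001) mod 2 = 0+1+0+0+0+0+1+0+0+1+0+0+0+0+1 mod 2 = 0
  s[2] = (000111100001111)·(010110111100001) mod 2 = 0+0+0+1+1+0+1+0+0+0+0+0+0+0+1 mod 2 = 0
  s[3] = (000000011111111)·(010110111100001) mod 2 = 0+0+0+0+0+0+0+1+1+1+0+0+0+0+1 mod 2 = 0
Syndrome = 0000
s = 0: no error detected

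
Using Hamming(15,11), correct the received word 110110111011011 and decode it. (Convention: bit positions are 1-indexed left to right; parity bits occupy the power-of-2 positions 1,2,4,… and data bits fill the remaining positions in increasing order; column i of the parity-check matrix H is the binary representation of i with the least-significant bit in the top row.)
Syndrome s = H · r^T (mod 2), r = 110110111011011:
  s[0] = (101010101010101)·(110110111011011) mod 2 = 1+0+0+0+1+0+1+0+1+0+1+0+0+0+1 mod 2 = 0
  s[1] = (011001100110011)·(110110111011011) mod 2 = 0+1+0+0+0+0+1+0+0+0+1+0+0+1+1 mod 2 = 1
  s[2] = (000111100001111)·(110110111011011) mod 2 = 0+0+0+1+1+0+1+0+0+0+0+1+0+1+1 mod 2 = 0
  s[3] = (000000011111111)·(110110111011011) mod 2 = 0+0+0+0+0+0+0+1+1+0+1+1+0+1+1 mod 2 = 0
Syndrome = 0100
Column 2 of H equals this syndrome → error at bit 2 (1-indexed).
Flip bit 2: 110110111011011 → 100110111011011
Extract data bits at positions {3,5,6,7,9,10,11,12,13,14,15}: 01011011011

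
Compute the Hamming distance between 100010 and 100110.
XOR = 000100, count of 1s = 1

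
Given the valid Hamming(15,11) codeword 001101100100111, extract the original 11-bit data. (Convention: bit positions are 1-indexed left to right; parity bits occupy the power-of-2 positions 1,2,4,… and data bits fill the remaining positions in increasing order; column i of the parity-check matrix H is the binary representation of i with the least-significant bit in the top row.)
Parity bits occupy power-of-2 positions; data bits are at positions {3,5,6,7,9,10,11,12,13,14,15} (1-indexed).
Extract: c[3]=1 c[5]=0 c[6]=1 c[7]=1 c[9]=0 c[10]=1 c[11]=0 c[12]=0 c[13]=1 c[14]=1 c[15]=1
Data = 10110100111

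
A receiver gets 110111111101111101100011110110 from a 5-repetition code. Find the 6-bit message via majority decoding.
Split into 5-bit blocks and majority-vote each:
  block 1 = 11011: 4 ones, 1 zeros → 1
  block 2 = 11111: 5 ones, 0 zeros → 1
  block 3 = 01111: 4 ones, 1 zeros → 1
  block 4 = 10110: 3 ones, 2 zeros → 1
  block 5 = 00111: 3 ones, 2 zeros → 1
  block 6 = 10110: 3 ones, 2 zeros → 1
Decoded = 111111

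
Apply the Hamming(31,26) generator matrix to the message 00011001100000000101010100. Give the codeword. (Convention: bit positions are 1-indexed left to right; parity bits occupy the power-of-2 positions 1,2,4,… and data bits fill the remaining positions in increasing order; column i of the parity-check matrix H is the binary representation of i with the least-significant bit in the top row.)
Codeword c = d · G (mod 2), d = 00011001100000000101010100:
  c[0] = d·G[:,0] = (00011001100000000101010100)·(11011010101101010101010101) mod 2 = 0+0+0+1+1+0+0+0+1+0+0+0+0+0+0+0+0+1+0+1+0+1+0+1+0+0 mod 2 = 1
  c[1] = d·G[:,1] = (00011001100000000101010100)·(10110110011011001100110011) mod 2 = 0+0+0+1+0+0+0+0+0+0+0+0+0+0+0+0+0+1+0+0+0+1+0+0+0+0 mod 2 = 1
  c[2] = d·G[:,2] = (00011001100000000101010100)·(10000000000000000000000000) mod 2 = 0+0+0+0+0+0+0+0+0+0+0+0+0+0+0+0+0+0+0+0+0+0+0+0+0+0 mod 2 = 0
  c[3] = d·G[:,3] = (00011001100000000101010100)·(01110001111000111100001111) mod 2 = 0+0+0+1+0+0+0+1+1+0+0+0+0+0+0+0+0+1+0+0+0+0+0+1+0+0 mod 2 = 1
  c[4] = d·G[:,4] = (00011001100000000101010100)·(01000000000000000000000000) mod 2 = 0+0+0+0+0+0+0+0+0+0+0+0+0+0+0+0+0+0+0+0+0+0+0+0+0+0 mod 2 = 0
  c[5] = d·G[:,5] = (00011001100000000101010100)·(00100000000000000000000000) mod 2 = 0+0+0+0+0+0+0+0+0+0+0+0+0+0+0+0+0+0+0+0+0+0+0+0+0+0 mod 2 = 0
  c[6] = d·G[:,6] = (00011001100000000101010100)·(00010000000000000000000000) mod 2 = 0+0+0+1+0+0+0+0+0+0+0+0+0+0+0+0+0+0+0+0+0+0+0+0+0+0 mod 2 = 1
  c[7] = d·G[:,7] = (00011001100000000101010100)·(00001111111000000011111111) mod 2 = 0+0+0+0+1+0+0+1+1+0+0+0+0+0+0+0+0+0+0+1+0+1+0+1+0+0 mod 2 = 0
  c[8] = d·G[:,8] = (00011001100000000101010100)·(00001000000000000000000000) mod 2 = 0+0+0+0+1+0+0+0+0+0+0+0+0+0+0+0+0+0+0+0+0+0+0+0+0+0 mod 2 = 1
  c[9] = d·G[:,9] = (00011001100000000101010100)·(00000100000000000000000000) mod 2 = 0+0+0+0+0+0+0+0+0+0+0+0+0+0+0+0+0+0+0+0+0+0+0+0+0+0 mod 2 = 0
  c[10] = d·G[:,10] = (00011001100000000101010100)·(00000010000000000000000000) mod 2 = 0+0+0+0+0+0+0+0+0+0+0+0+0+0+0+0+0+0+0+0+0+0+0+0+0+0 mod 2 = 0
  c[11] = d·G[:,11] = (00011001100000000101010100)·(00000001000000000000000000) mod 2 = 0+0+0+0+0+0+0+1+0+0+0+0+0+0+0+0+0+0+0+0+0+0+0+0+0+0 mod 2 = 1
  c[12] = d·G[:,12] = (00011001100000000101010100)·(00000000100000000000000000) mod 2 = 0+0+0+0+0+0+0+0+1+0+0+0+0+0+0+0+0+0+0+0+0+0+0+0+0+0 mod 2 = 1
  c[13] = d·G[:,13] = (00011001100000000101010100)·(00000000010000000000000000) mod 2 = 0+0+0+0+0+0+0+0+0+0+0+0+0+0+0+0+0+0+0+0+0+0+0+0+0+0 mod 2 = 0
  c[14] = d·G[:,14] = (00011001100000000101010100)·(00000000001000000000000000) mod 2 = 0+0+0+0+0+0+0+0+0+0+0+0+0+0+0+0+0+0+0+0+0+0+0+0+0+0 mod 2 = 0
  c[15] = d·G[:,15] = (00011001100000000101010100)·(00000000000111111111111111) mod 2 = 0+0+0+0+0+0+0+0+0+0+0+0+0+0+0+0+0+1+0+1+0+1+0+1+0+0 mod 2 = 0
  c[16] = d·G[:,16] = (00011001100000000101010100)·(00000000000100000000000000) mod 2 = 0+0+0+0+0+0+0+0+0+0+0+0+0+0+0+0+0+0+0+0+0+0+0+0+0+0 mod 2 = 0
  c[17] = d·G[:,17] = (00011001100000000101010100)·(00000000000010000000000000) mod 2 = 0+0+0+0+0+0+0+0+0+0+0+0+0+0+0+0+0+0+0+0+0+0+0+0+0+0 mod 2 = 0
  c[18] = d·G[:,18] = (00011001100000000101010100)·(00000000000001000000000000) mod 2 = 0+0+0+0+0+0+0+0+0+0+0+0+0+0+0+0+0+0+0+0+0+0+0+0+0+0 mod 2 = 0
  c[19] = d·G[:,19] = (00011001100000000101010100)·(00000000000000100000000000) mod 2 = 0+0+0+0+0+0+0+0+0+0+0+0+0+0+0+0+0+0+0+0+0+0+0+0+0+0 mod 2 = 0
  c[20] = d·G[:,20] = (00011001100000000101010100)·(00000000000000010000000000) mod 2 = 0+0+0+0+0+0+0+0+0+0+0+0+0+0+0+0+0+0+0+0+0+0+0+0+0+0 mod 2 = 0
  c[21] = d·G[:,21] = (00011001100000000101010100)·(00000000000000001000000000) mod 2 = 0+0+0+0+0+0+0+0+0+0+0+0+0+0+0+0+0+0+0+0+0+0+0+0+0+0 mod 2 = 0
  c[22] = d·G[:,22] = (00011001100000000101010100)·(00000000000000000100000000) mod 2 = 0+0+0+0+0+0+0+0+0+0+0+0+0+0+0+0+0+1+0+0+0+0+0+0+0+0 mod 2 = 1
  c[23] = d·G[:,23] = (00011001100000000101010100)·(00000000000000000010000000) mod 2 = 0+0+0+0+0+0+0+0+0+0+0+0+0+0+0+0+0+0+0+0+0+0+0+0+0+0 mod 2 = 0
  c[24] = d·G[:,24] = (00011001100000000101010100)·(00000000000000000001000000) mod 2 = 0+0+0+0+0+0+0+0+0+0+0+0+0+0+0+0+0+0+0+1+0+0+0+0+0+0 mod 2 = 1
  c[25] = d·G[:,25] = (00011001100000000101010100)·(00000000000000000000100000) mod 2 = 0+0+0+0+0+0+0+0+0+0+0+0+0+0+0+0+0+0+0+0+0+0+0+0+0+0 mod 2 = 0
  c[26] = d·G[:,26] = (00011001100000000101010100)·(00000000000000000000010000) mod 2 = 0+0+0+0+0+0+0+0+0+0+0+0+0+0+0+0+0+0+0+0+0+1+0+0+0+0 mod 2 = 1
  c[27] = d·G[:,27] = (00011001100000000101010100)·(00000000000000000000001000) mod 2 = 0+0+0+0+0+0+0+0+0+0+0+0+0+0+0+0+0+0+0+0+0+0+0+0+0+0 mod 2 = 0
  c[28] = d·G[:,28] = (00011001100000000101010100)·(00000000000000000000000100) mod 2 = 0+0+0+0+0+0+0+0+0+0+0+0+0+0+0+0+0+0+0+0+0+0+0+1+0+0 mod 2 = 1
  c[29] = d·G[:,29] = (00011001100000000101010100)·(00000000000000000000000010) mod 2 = 0+0+0+0+0+0+0+0+0+0+0+0+0+0+0+0+0+0+0+0+0+0+0+0+0+0 mod 2 = 0
  c[30] = d·G[:,30] = (00011001100000000101010100)·(00000000000000000000000001) mod 2 = 0+0+0+0+0+0+0+0+0+0+0+0+0+0+0+0+0+0+0+0+0+0+0+0+0+0 mod 2 = 0
Codeword = 1101001010011000000000101010100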